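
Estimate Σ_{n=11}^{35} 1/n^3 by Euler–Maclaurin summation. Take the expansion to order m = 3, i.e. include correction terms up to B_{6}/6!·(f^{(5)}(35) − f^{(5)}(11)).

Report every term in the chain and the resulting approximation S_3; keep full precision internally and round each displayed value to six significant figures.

∫_11^35 1/x^3 dx evaluates to 0.00372407.
Boundary: ½(f(11) + f(35)) = ½(0.000751315 + 2.33236e-05) = 0.000387319.
So far: 0.00411139.
k=1: B_{2}/(2)! × [f^{(1)}(35) − f^{(1)}(11)] = 1/12 × (-1.99917e-06 − (-0.000204904)) = 1.69087e-05.
After k=1: 0.00412830.
k=2: B_{4}/(4)! × [f^{(3)}(35) − f^{(3)}(11)] = −1/720 × (-3.26395e-08 − (-3.38684e-05)) = -4.69942e-08.
After k=2: 0.00412825.
k=3: B_{6}/(6)! × [f^{(5)}(35) − f^{(5)}(11)] = 1/30240 × (-1.11907e-09 − (-1.17560e-05)) = 3.88719e-10.

S_3 ≈ 0.00412825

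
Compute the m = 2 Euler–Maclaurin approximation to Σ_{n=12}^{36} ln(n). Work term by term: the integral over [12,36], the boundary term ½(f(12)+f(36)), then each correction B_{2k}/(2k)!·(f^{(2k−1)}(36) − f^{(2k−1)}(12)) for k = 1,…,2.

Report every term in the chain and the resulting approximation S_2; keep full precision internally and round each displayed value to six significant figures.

The integral term ∫_12^36 ln(x) dx = 75.1878.
Endpoint term: (f(12) + f(36))/2 = (2.48491 + 3.58352)/2 = 3.03421.
So far: 78.2220.
Correction k=1: B_{2}/2! · (f^{(1)}(36) − f^{(1)}(12)) = 1/12 · (0.0277778 − 0.0833333) = -0.00462963.
After k=1: 78.2174.
Correction k=2: B_{4}/4! · (f^{(3)}(36) − f^{(3)}(12)) = −1/720 · (4.28669e-05 − 0.00115741) = 1.54797e-06.

S_2 ≈ 78.2174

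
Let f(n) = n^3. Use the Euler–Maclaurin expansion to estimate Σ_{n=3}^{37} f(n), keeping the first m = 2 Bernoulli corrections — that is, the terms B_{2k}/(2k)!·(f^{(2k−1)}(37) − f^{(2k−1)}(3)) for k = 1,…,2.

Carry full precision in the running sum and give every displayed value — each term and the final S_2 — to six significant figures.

Integral: ∫_3^37 x^3 dx = 468520.
½[f(3) + f(37)] = ½[27.0000 + 50653.0] = 25340.0.
So far: 493860.
Correction k=1: B_{2}/2! · (f^{(1)}(37) − f^{(1)}(3)) = 1/12 · (4107.00 − 27.0000) = 340.000.
Partial sum through k=1: 494200.
Correction k=2: B_{4}/4! · (f^{(3)}(37) − f^{(3)}(3)) = −1/720 · (6.00000 − 6.00000) = 0.00000.

S_2 ≈ 494200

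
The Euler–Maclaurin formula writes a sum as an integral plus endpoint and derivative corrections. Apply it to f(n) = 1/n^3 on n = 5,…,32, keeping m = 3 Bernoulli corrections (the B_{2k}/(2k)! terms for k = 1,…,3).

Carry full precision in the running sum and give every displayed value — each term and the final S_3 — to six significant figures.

S_3 ≈ 0.0239216

∫_5^32 1/x^3 dx evaluates to 0.0195117.
½[f(5) + f(32)] = ½[0.00800000 + 3.05176e-05] = 0.00401526.
Integral + boundary = 0.0235270.
Correction k=1: B_{2}/2! · (f^{(1)}(32) − f^{(1)}(5)) = 1/12 · (-2.86102e-06 − (-0.00480000)) = 0.000399762.
Running total after k=1: 0.0239267.
Correction k=2: B_{4}/4! · (f^{(3)}(32) − f^{(3)}(5)) = −1/720 · (-5.58794e-08 − (-0.00384000)) = -5.33326e-06.
Running total after k=2: 0.0239214.
Correction k=3: B_{6}/6! · (f^{(5)}(32) − f^{(5)}(5)) = 1/30240 · (-2.29193e-09 − (-0.00645120)) = 2.13333e-07.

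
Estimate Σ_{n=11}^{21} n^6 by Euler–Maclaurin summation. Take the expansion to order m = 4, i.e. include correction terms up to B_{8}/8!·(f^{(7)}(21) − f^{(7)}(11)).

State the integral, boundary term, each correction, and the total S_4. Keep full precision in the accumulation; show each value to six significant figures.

S_4 ≈ 3.00244e+08

∫_11^21 x^6 dx evaluates to 2.54514e+08.
Endpoint term: (f(11) + f(21))/2 = (1.77156e+06 + 8.57661e+07)/2 = 4.37688e+07.
Running total after boundary: 2.98283e+08.
Correction k=1: B_{2}/2! · (f^{(1)}(21) − f^{(1)}(11)) = 1/12 · (2.45046e+07 − 966306) = 1.96152e+06.
Partial sum through k=1: 3.00245e+08.
Correction k=2: B_{4}/4! · (f^{(3)}(21) − f^{(3)}(11)) = −1/720 · (1.11132e+06 − 159720) = -1321.67.
Partial sum through k=2: 3.00244e+08.
Correction k=3: B_{6}/6! · (f^{(5)}(21) − f^{(5)}(11)) = 1/30240 · (15120.0 − 7920.00) = 0.238095.
Partial sum through k=3: 3.00244e+08.
Correction k=4: B_{8}/8! · (f^{(7)}(21) − f^{(7)}(11)) = −1/1209600 · (0.00000 − 0.00000) = 0.00000.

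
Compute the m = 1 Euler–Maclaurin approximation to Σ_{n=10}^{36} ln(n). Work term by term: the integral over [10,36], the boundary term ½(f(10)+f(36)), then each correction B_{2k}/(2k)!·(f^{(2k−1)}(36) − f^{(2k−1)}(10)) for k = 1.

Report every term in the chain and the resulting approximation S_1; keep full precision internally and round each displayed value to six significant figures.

Integral: ∫_10^36 ln(x) dx = 79.9808.
Endpoint term: (f(10) + f(36))/2 = (2.30259 + 3.58352)/2 = 2.94305.
Integral + boundary = 82.9239.
k=1: B_{2}/(2)! × [f^{(1)}(36) − f^{(1)}(10)] = 1/12 × (0.0277778 − 0.100000) = -0.00601852.

S_1 ≈ 82.9179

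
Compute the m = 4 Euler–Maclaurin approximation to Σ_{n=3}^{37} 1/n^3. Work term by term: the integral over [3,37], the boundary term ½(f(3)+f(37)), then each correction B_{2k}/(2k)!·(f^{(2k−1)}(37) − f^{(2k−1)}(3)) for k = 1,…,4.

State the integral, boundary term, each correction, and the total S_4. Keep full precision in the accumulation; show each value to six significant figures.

∫_3^37 1/x^3 dx evaluates to 0.0551903.
Endpoint term: (f(3) + f(37))/2 = (0.0370370 + 1.97422e-05)/2 = 0.0185284.
Running total after boundary: 0.0737187.
Correction k=1: B_{2}/2! · (f^{(1)}(37) − f^{(1)}(3)) = 1/12 · (-1.60072e-06 − (-0.0370370)) = 0.00308629.
Partial sum through k=1: 0.0768050.
Correction k=2: B_{4}/4! · (f^{(3)}(37) − f^{(3)}(3)) = −1/720 · (-2.33852e-08 − (-0.0823045)) = -0.000114312.
Partial sum through k=2: 0.0766907.
Correction k=3: B_{6}/6! · (f^{(5)}(37) − f^{(5)}(3)) = 1/30240 · (-7.17442e-10 − (-0.384088)) = 1.27013e-05.
Partial sum through k=3: 0.0767034.
Correction k=4: B_{8}/8! · (f^{(7)}(37) − f^{(7)}(3)) = −1/1209600 · (-3.77325e-11 − (-3.07270)) = -2.54026e-06.

S_4 ≈ 0.0767009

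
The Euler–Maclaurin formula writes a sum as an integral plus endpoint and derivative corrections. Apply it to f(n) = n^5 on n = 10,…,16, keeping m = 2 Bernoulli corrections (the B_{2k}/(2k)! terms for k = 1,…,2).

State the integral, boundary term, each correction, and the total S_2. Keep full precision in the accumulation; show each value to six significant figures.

S_2 ≈ 3.22695e+06

Integral: ∫_10^16 x^5 dx = 2.62954e+06.
½[f(10) + f(16)] = ½[100000 + 1.04858e+06] = 574288.
Integral + boundary = 3.20382e+06.
Correction k=1: B_{2}/2! · (f^{(1)}(16) − f^{(1)}(10)) = 1/12 · (327680 − 50000.0) = 23140.0.
Running total after k=1: 3.22696e+06.
Correction k=2: B_{4}/4! · (f^{(3)}(16) − f^{(3)}(10)) = −1/720 · (15360.0 − 6000.00) = -13.0000.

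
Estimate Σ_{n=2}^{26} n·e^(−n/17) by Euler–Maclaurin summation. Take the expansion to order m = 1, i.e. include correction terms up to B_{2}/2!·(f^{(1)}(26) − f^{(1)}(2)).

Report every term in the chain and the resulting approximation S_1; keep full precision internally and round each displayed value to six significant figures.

Integral: ∫_2^26 x·e^(−x/17) dx = 128.769.
Boundary: ½(f(2) + f(26)) = ½(1.77802 + 5.63324) = 3.70563.
So far: 132.475.
k=1: B_{2}/(2)! × [f^{(1)}(26) − f^{(1)}(2)] = 1/12 × (-0.114704 − 0.784420) = -0.0749270.

S_1 ≈ 132.400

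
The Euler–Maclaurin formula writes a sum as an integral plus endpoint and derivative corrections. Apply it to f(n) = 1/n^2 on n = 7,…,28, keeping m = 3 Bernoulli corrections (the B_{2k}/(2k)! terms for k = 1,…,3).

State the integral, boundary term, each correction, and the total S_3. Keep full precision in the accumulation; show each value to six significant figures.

∫_7^28 1/x^2 dx evaluates to 0.107143.
½[f(7) + f(28)] = ½[0.0204082 + 0.00127551] = 0.0108418.
Running total after boundary: 0.117985.
Order-1 term: 1/12 · (-9.11079e-05 − (-0.00583090)) = 0.000478316.
After k=1: 0.118463.
Order-2 term: −1/720 · (-1.39451e-06 − (-0.00142798)) = -1.98136e-06.
After k=2: 0.118461.
Order-3 term: 1/30240 · (-5.33613e-08 − (-0.000874271)) = 2.89093e-08.

S_3 ≈ 0.118461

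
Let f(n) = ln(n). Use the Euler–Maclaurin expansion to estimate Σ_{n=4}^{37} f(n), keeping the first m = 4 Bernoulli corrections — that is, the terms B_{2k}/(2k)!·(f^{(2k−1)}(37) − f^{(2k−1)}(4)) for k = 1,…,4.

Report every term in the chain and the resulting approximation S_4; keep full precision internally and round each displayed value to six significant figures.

The integral term ∫_4^37 ln(x) dx = 95.0588.
½[f(4) + f(37)] = ½[1.38629 + 3.61092] = 2.49861.
So far: 97.5574.
Order-1 term: 1/12 · (0.0270270 − 0.250000) = -0.0185811.
Running total after k=1: 97.5388.
Order-2 term: −1/720 · (3.94843e-05 − 0.0312500) = 4.33479e-05.
Running total after k=2: 97.5389.
Order-3 term: 1/30240 · (3.46101e-07 − 0.0234375) = -7.75038e-07.
Running total after k=3: 97.5389.
Order-4 term: −1/1209600 · (7.58439e-09 − 0.0439453) = 3.63304e-08.

S_4 ≈ 97.5389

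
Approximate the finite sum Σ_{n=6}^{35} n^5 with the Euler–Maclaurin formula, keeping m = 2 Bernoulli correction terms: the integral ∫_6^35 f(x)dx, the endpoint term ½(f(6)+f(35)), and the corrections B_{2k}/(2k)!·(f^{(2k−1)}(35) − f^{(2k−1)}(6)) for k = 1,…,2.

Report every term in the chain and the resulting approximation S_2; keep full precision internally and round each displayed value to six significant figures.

S_2 ≈ 3.33259e+08

The integral term ∫_6^35 x^5 dx = 3.06370e+08.
½[f(6) + f(35)] = ½[7776.00 + 5.25219e+07] = 2.62648e+07.
Running total after boundary: 3.32635e+08.
k=1: B_{2}/(2)! × [f^{(1)}(35) − f^{(1)}(6)] = 1/12 × (7.50312e+06 − 6480.00) = 624720.
After k=1: 3.33259e+08.
k=2: B_{4}/(4)! × [f^{(3)}(35) − f^{(3)}(6)] = −1/720 × (73500.0 − 2160.00) = -99.0833.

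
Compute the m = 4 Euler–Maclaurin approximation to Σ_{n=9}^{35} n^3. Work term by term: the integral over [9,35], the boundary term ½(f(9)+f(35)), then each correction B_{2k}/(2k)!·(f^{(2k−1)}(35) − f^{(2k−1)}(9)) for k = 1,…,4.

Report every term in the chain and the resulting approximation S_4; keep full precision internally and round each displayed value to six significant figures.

Integral: ∫_9^35 x^3 dx = 373516.
½[f(9) + f(35)] = ½[729.000 + 42875.0] = 21802.0.
Running total after boundary: 395318.
Order-1 term: 1/12 · (3675.00 − 243.000) = 286.000.
After k=1: 395604.
Order-2 term: −1/720 · (6.00000 − 6.00000) = 0.00000.
After k=2: 395604.
Order-3 term: 1/30240 · (0.00000 − 0.00000) = 0.00000.
After k=3: 395604.
Order-4 term: −1/1209600 · (0.00000 − 0.00000) = 0.00000.

S_4 ≈ 395604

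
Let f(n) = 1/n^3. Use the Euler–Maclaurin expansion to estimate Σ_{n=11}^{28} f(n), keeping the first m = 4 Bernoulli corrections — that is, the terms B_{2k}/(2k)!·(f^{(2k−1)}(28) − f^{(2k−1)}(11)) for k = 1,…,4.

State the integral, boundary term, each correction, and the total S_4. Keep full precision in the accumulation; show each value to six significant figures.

S_4 ≈ 0.00390953

Integral: ∫_11^28 1/x^3 dx = 0.00349448.
Endpoint term: (f(11) + f(28))/2 = (0.000751315 + 4.55539e-05)/2 = 0.000398434.
Integral + boundary = 0.00389291.
Order-1 term: 1/12 · (-4.88078e-06 − (-0.000204904)) = 1.66686e-05.
Running total after k=1: 0.00390958.
Order-2 term: −1/720 · (-1.24510e-07 − (-3.38684e-05)) = -4.68666e-08.
Running total after k=2: 0.00390953.
Order-3 term: 1/30240 · (-6.67016e-09 − (-1.17560e-05)) = 3.88536e-10.
Running total after k=3: 0.00390953.
Order-4 term: −1/1209600 · (-6.12566e-10 − (-6.99530e-06)) = -5.78264e-12.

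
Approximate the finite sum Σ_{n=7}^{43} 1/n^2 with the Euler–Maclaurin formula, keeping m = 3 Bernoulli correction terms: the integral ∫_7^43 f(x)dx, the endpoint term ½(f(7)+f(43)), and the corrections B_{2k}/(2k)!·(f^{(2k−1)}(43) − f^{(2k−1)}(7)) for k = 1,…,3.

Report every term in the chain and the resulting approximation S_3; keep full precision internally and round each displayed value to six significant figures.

Integral: ∫_7^43 1/x^2 dx = 0.119601.
Endpoint term: (f(7) + f(43))/2 = (0.0204082 + 0.000540833)/2 = 0.0104745.
Integral + boundary = 0.130076.
Correction k=1: B_{2}/2! · (f^{(1)}(43) − f^{(1)}(7)) = 1/12 · (-2.51550e-05 − (-0.00583090)) = 0.000483812.
After k=1: 0.130560.
Correction k=2: B_{4}/4! · (f^{(3)}(43) − f^{(3)}(7)) = −1/720 · (-1.63256e-07 − (-0.00142798)) = -1.98307e-06.
After k=2: 0.130558.
Correction k=3: B_{6}/6! · (f^{(5)}(43) − f^{(5)}(7)) = 1/30240 · (-2.64883e-09 − (-0.000874271)) = 2.89110e-08.

S_3 ≈ 0.130558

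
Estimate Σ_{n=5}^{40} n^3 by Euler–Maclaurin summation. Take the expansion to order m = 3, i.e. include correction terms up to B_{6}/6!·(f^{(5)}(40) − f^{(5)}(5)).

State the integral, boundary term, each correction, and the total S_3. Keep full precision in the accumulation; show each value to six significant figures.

Integral: ∫_5^40 x^3 dx = 639844.
Boundary: ½(f(5) + f(40)) = ½(125.000 + 64000.0) = 32062.5.
Running total after boundary: 671906.
k=1: B_{2}/(2)! × [f^{(1)}(40) − f^{(1)}(5)] = 1/12 × (4800.00 − 75.0000) = 393.750.
Running total after k=1: 672300.
k=2: B_{4}/(4)! × [f^{(3)}(40) − f^{(3)}(5)] = −1/720 × (6.00000 − 6.00000) = 0.00000.
Running total after k=2: 672300.
k=3: B_{6}/(6)! × [f^{(5)}(40) − f^{(5)}(5)] = 1/30240 × (0.00000 − 0.00000) = 0.00000.

S_3 ≈ 672300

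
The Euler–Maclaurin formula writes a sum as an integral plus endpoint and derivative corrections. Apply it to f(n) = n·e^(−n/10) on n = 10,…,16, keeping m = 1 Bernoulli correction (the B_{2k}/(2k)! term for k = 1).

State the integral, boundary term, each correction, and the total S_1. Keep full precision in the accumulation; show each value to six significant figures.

S_1 ≈ 24.5273

The integral term ∫_10^16 x·e^(−x/10) dx = 21.0828.
Boundary: ½(f(10) + f(16)) = ½(3.67879 + 3.23034) = 3.45457.
Integral + boundary = 24.5374.
Order-1 term: 1/12 · (-0.121138 − 0.00000) = -0.0100948.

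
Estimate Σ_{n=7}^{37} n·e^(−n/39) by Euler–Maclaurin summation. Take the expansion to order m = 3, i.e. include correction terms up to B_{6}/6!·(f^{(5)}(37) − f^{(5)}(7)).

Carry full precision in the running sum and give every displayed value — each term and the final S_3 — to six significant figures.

S_3 ≈ 361.506

The integral term ∫_7^37 x·e^(−x/39) dx = 351.472.
Boundary: ½(f(7) + f(37)) = ½(5.84989 + 14.3278) = 10.0888.
Running total after boundary: 361.561.
Correction k=1: B_{2}/2! · (f^{(1)}(37) − f^{(1)}(7)) = 1/12 · (0.0198583 − 0.685701) = -0.0554869.
Partial sum through k=1: 361.506.
Correction k=2: B_{4}/4! · (f^{(3)}(37) − f^{(3)}(7)) = −1/720 · (0.000522244 − 0.00154970) = 1.42703e-06.
Partial sum through k=2: 361.506.
Correction k=3: B_{6}/6! · (f^{(5)}(37) − f^{(5)}(7)) = 1/30240 · (6.78127e-07 − 1.74134e-06) = -3.51593e-11.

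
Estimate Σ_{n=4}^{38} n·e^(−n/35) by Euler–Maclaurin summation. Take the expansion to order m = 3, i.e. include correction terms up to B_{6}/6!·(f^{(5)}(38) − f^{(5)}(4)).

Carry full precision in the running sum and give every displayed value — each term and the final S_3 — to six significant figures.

S_3 ≈ 362.993

The integral term ∫_4^38 x·e^(−x/35) dx = 354.862.
Boundary: ½(f(4) + f(38)) = ½(3.56801 + 12.8311) = 8.19956.
So far: 363.061.
Correction k=1: B_{2}/2! · (f^{(1)}(38) − f^{(1)}(4)) = 1/12 · (-0.0289423 − 0.790060) = -0.0682502.
Partial sum through k=1: 362.993.
Correction k=2: B_{4}/4! · (f^{(3)}(38) − f^{(3)}(4)) = −1/720 · (0.000527656 − 0.00210128) = 2.18559e-06.
Partial sum through k=2: 362.993.
Correction k=3: B_{6}/6! · (f^{(5)}(38) − f^{(5)}(4)) = 1/30240 · (8.80766e-07 − 2.90417e-06) = -6.69115e-11.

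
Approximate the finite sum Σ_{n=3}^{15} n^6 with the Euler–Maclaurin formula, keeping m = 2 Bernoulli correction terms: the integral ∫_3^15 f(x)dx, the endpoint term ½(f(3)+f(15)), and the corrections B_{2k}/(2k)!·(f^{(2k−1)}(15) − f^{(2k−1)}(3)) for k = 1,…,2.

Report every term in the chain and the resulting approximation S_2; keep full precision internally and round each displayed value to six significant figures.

S_2 ≈ 3.04829e+07

Integral: ∫_3^15 x^6 dx = 2.44082e+07.
Endpoint term: (f(3) + f(15))/2 = (729.000 + 1.13906e+07)/2 = 5.69568e+06.
Integral + boundary = 3.01038e+07.
Order-1 term: 1/12 · (4.55625e+06 − 1458.00) = 379566.
Partial sum through k=1: 3.04834e+07.
Order-2 term: −1/720 · (405000 − 3240.00) = -558.000.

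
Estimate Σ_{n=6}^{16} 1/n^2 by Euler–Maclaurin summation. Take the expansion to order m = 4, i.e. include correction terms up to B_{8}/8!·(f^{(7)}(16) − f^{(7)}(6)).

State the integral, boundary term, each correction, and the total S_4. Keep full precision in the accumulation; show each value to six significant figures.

S_4 ≈ 0.120735

Integral: ∫_6^16 1/x^2 dx = 0.104167.
Endpoint term: (f(6) + f(16))/2 = (0.0277778 + 0.00390625)/2 = 0.0158420.
Integral + boundary = 0.120009.
Order-1 term: 1/12 · (-0.000488281 − (-0.00925926)) = 0.000730915.
Running total after k=1: 0.120740.
Order-2 term: −1/720 · (-2.28882e-05 − (-0.00308642)) = -4.25490e-06.
Running total after k=2: 0.120735.
Order-3 term: 1/30240 · (-2.68221e-06 − (-0.00257202)) = 8.49648e-08.
Running total after k=3: 0.120735.
Order-4 term: −1/1209600 · (-5.86733e-07 − (-0.00400091)) = -3.30715e-09.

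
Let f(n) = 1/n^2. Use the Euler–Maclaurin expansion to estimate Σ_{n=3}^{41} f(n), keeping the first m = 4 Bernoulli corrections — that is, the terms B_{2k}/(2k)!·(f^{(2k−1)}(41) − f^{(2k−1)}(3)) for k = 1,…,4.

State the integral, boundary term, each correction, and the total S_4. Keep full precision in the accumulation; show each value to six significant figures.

S_4 ≈ 0.370839

The integral term ∫_3^41 1/x^2 dx = 0.308943.
Boundary: ½(f(3) + f(41)) = ½(0.111111 + 0.000594884) = 0.0558530.
Integral + boundary = 0.364796.
Correction k=1: B_{2}/2! · (f^{(1)}(41) − f^{(1)}(3)) = 1/12 · (-2.90187e-05 − (-0.0740741)) = 0.00617042.
Partial sum through k=1: 0.370967.
Correction k=2: B_{4}/4! · (f^{(3)}(41) − f^{(3)}(3)) = −1/720 · (-2.07153e-07 − (-0.0987654)) = -0.000137174.
Partial sum through k=2: 0.370829.
Correction k=3: B_{6}/6! · (f^{(5)}(41) − f^{(5)}(3)) = 1/30240 · (-3.69697e-09 − (-0.329218)) = 1.08868e-05.
Partial sum through k=3: 0.370840.
Correction k=4: B_{8}/8! · (f^{(7)}(41) − f^{(7)}(3)) = −1/1209600 · (-1.23159e-10 − (-2.04847)) = -1.69351e-06.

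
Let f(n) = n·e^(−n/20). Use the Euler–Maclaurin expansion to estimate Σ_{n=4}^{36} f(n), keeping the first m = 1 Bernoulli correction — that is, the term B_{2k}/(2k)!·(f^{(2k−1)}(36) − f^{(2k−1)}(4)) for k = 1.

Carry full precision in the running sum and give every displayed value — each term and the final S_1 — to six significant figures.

Integral: ∫_4^36 x·e^(−x/20) dx = 207.856.
Boundary: ½(f(4) + f(36)) = ½(3.27492 + 5.95076) = 4.61284.
Running total after boundary: 212.469.
Order-1 term: 1/12 · (-0.132239 − 0.654985) = -0.0656020.

S_1 ≈ 212.403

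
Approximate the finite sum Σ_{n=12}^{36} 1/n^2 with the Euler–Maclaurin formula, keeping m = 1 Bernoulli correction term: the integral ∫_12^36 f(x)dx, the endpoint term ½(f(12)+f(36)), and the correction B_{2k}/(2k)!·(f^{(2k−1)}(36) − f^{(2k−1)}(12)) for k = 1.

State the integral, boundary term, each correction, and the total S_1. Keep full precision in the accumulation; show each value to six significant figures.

The integral term ∫_12^36 1/x^2 dx = 0.0555556.
Endpoint term: (f(12) + f(36))/2 = (0.00694444 + 0.000771605)/2 = 0.00385802.
So far: 0.0594136.
k=1: B_{2}/(2)! × [f^{(1)}(36) − f^{(1)}(12)] = 1/12 × (-4.28669e-05 − (-0.00115741)) = 9.28784e-05.

S_1 ≈ 0.0595065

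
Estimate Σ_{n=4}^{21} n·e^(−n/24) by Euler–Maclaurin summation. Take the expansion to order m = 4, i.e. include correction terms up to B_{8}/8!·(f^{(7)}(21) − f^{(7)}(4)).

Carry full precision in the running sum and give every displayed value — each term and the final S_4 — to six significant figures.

S_4 ≈ 124.640

Integral: ∫_4^21 x·e^(−x/24) dx = 118.625.
½[f(4) + f(21)] = ½[3.38593 + 8.75410] = 6.07001.
So far: 124.695.
k=1: B_{2}/(2)! × [f^{(1)}(21) − f^{(1)}(4)] = 1/12 × (0.0521078 − 0.705401) = -0.0544411.
After k=1: 124.640.
k=2: B_{4}/(4)! × [f^{(3)}(21) − f^{(3)}(4)] = −1/720 × (0.00153790 − 0.00416383) = 3.64712e-06.
After k=2: 124.640.
k=3: B_{6}/(6)! × [f^{(5)}(21) − f^{(5)}(4)] = 1/30240 × (5.18288e-06 − 1.23316e-05) = -2.36399e-10.
After k=3: 124.640.
k=4: B_{8}/(8)! × [f^{(7)}(21) − f^{(7)}(4)] = −1/1209600 × (1.33608e-08 − 3.02679e-08) = 1.39775e-14.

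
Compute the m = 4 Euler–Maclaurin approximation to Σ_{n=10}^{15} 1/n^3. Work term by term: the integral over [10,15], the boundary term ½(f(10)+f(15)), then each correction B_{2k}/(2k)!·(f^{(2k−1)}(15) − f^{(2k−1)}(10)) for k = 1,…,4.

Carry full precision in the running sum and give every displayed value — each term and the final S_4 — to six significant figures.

S_4 ≈ 0.00344591

The integral term ∫_10^15 1/x^3 dx = 0.00277778.
½[f(10) + f(15)] = ½[0.00100000 + 0.000296296] = 0.000648148.
Running total after boundary: 0.00342593.
k=1: B_{2}/(2)! × [f^{(1)}(15) − f^{(1)}(10)] = 1/12 × (-5.92593e-05 − (-0.000300000)) = 2.00617e-05.
Partial sum through k=1: 0.00344599.
k=2: B_{4}/(4)! × [f^{(3)}(15) − f^{(3)}(10)] = −1/720 × (-5.26749e-06 − (-6.00000e-05)) = -7.60174e-08.
Partial sum through k=2: 0.00344591.
k=3: B_{6}/(6)! × [f^{(5)}(15) − f^{(5)}(10)] = 1/30240 × (-9.83265e-07 − (-2.52000e-05)) = 8.00818e-10.
Partial sum through k=3: 0.00344591.
k=4: B_{8}/(8)! × [f^{(7)}(15) − f^{(7)}(10)] = −1/1209600 × (-3.14645e-07 − (-1.81440e-05)) = -1.47399e-11.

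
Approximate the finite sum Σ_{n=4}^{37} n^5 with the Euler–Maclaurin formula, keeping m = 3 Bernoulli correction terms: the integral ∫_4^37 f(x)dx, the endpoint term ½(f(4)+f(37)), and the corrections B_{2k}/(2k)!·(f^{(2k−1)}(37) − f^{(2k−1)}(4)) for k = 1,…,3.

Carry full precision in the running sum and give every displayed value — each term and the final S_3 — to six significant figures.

S_3 ≈ 4.63074e+08

Integral: ∫_4^37 x^5 dx = 4.27620e+08.
Endpoint term: (f(4) + f(37))/2 = (1024.00 + 6.93440e+07)/2 = 3.46725e+07.
Running total after boundary: 4.62293e+08.
k=1: B_{2}/(2)! × [f^{(1)}(37) − f^{(1)}(4)] = 1/12 × (9.37080e+06 − 1280.00) = 780794.
Partial sum through k=1: 4.63074e+08.
k=2: B_{4}/(4)! × [f^{(3)}(37) − f^{(3)}(4)] = −1/720 × (82140.0 − 960.000) = -112.750.
Partial sum through k=2: 4.63074e+08.
k=3: B_{6}/(6)! × [f^{(5)}(37) − f^{(5)}(4)] = 1/30240 × (120.000 − 120.000) = 0.00000.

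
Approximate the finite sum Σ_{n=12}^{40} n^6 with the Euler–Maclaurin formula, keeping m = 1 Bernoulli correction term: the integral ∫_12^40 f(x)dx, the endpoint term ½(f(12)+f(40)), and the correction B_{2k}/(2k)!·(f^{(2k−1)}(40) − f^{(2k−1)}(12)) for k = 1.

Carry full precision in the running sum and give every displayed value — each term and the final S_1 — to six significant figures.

S_1 ≈ 2.55012e+10

∫_12^40 x^6 dx evaluates to 2.34006e+10.
½[f(12) + f(40)] = ½[2.98598e+06 + 4.09600e+09] = 2.04949e+09.
Integral + boundary = 2.54501e+10.
k=1: B_{2}/(2)! × [f^{(1)}(40) − f^{(1)}(12)] = 1/12 × (6.14400e+08 − 1.49299e+06) = 5.10756e+07.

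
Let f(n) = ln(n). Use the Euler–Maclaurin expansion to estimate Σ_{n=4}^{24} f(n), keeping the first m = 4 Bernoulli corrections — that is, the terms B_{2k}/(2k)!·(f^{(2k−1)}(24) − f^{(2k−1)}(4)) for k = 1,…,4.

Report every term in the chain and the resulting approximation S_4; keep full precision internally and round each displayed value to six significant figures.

Integral: ∫_4^24 ln(x) dx = 50.7281.
Endpoint term: (f(4) + f(24))/2 = (1.38629 + 3.17805)/2 = 2.28217.
Running total after boundary: 53.0103.
k=1: B_{2}/(2)! × [f^{(1)}(24) − f^{(1)}(4)] = 1/12 × (0.0416667 − 0.250000) = -0.0173611.
Running total after k=1: 52.9929.
k=2: B_{4}/(4)! × [f^{(3)}(24) − f^{(3)}(4)] = −1/720 × (0.000144676 − 0.0312500) = 4.32018e-05.
Running total after k=2: 52.9930.
k=3: B_{6}/(6)! × [f^{(5)}(24) − f^{(5)}(4)] = 1/30240 × (3.01408e-06 − 0.0234375) = -7.74950e-07.
Running total after k=3: 52.9930.
k=4: B_{8}/(8)! × [f^{(7)}(24) − f^{(7)}(4)] = −1/1209600 × (1.56983e-07 − 0.0439453) = 3.63303e-08.

S_4 ≈ 52.9930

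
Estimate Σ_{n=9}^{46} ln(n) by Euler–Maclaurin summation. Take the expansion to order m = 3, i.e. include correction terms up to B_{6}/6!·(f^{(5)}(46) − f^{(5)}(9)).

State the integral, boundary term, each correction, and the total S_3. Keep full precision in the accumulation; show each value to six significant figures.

S_3 ≈ 122.348

∫_9^46 ln(x) dx evaluates to 119.342.
Endpoint term: (f(9) + f(46))/2 = (2.19722 + 3.82864)/2 = 3.01293.
Running total after boundary: 122.355.
k=1: B_{2}/(2)! × [f^{(1)}(46) − f^{(1)}(9)] = 1/12 × (0.0217391 − 0.111111) = -0.00744767.
Partial sum through k=1: 122.348.
k=2: B_{4}/(4)! × [f^{(3)}(46) − f^{(3)}(9)] = −1/720 × (2.05474e-05 − 0.00274348) = 3.78186e-06.
Partial sum through k=2: 122.348.
k=3: B_{6}/(6)! × [f^{(5)}(46) − f^{(5)}(9)] = 1/30240 × (1.16526e-07 − 0.000406442) = -1.34367e-08.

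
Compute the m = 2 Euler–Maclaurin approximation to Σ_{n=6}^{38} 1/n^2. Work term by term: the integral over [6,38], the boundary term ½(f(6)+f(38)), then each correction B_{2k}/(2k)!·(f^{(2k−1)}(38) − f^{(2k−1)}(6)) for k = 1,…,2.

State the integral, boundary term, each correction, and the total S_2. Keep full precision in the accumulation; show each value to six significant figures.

S_2 ≈ 0.155350

The integral term ∫_6^38 1/x^2 dx = 0.140351.
Endpoint term: (f(6) + f(38))/2 = (0.0277778 + 0.000692521)/2 = 0.0142351.
Integral + boundary = 0.154586.
Correction k=1: B_{2}/2! · (f^{(1)}(38) − f^{(1)}(6)) = 1/12 · (-3.64485e-05 − (-0.00925926)) = 0.000768568.
Partial sum through k=1: 0.155355.
Correction k=2: B_{4}/4! · (f^{(3)}(38) − f^{(3)}(6)) = −1/720 · (-3.02896e-07 − (-0.00308642)) = -4.28627e-06.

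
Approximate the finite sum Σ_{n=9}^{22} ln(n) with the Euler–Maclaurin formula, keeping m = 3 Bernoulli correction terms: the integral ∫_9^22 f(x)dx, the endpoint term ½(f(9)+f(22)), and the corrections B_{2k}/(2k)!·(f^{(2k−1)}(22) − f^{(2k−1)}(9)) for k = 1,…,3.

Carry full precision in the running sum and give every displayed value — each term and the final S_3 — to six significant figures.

∫_9^22 ln(x) dx evaluates to 35.2279.
Boundary: ½(f(9) + f(22)) = ½(2.19722 + 3.09104) = 2.64413.
Integral + boundary = 37.8720.
k=1: B_{2}/(2)! × [f^{(1)}(22) − f^{(1)}(9)] = 1/12 × (0.0454545 − 0.111111) = -0.00547138.
After k=1: 37.8666.
k=2: B_{4}/(4)! × [f^{(3)}(22) − f^{(3)}(9)] = −1/720 × (0.000187829 − 0.00274348) = 3.54952e-06.
After k=2: 37.8666.
k=3: B_{6}/(6)! × [f^{(5)}(22) − f^{(5)}(9)] = 1/30240 × (4.65691e-06 − 0.000406442) = -1.32865e-08.

S_3 ≈ 37.8666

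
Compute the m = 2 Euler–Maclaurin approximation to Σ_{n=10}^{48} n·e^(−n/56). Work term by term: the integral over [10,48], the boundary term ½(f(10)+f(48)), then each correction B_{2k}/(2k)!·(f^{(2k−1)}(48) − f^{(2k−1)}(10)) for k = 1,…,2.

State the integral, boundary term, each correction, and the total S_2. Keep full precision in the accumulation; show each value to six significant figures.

Integral: ∫_10^48 x·e^(−x/56) dx = 620.025.
Endpoint term: (f(10) + f(48))/2 = (8.36464 + 20.3699)/2 = 14.3673.
So far: 634.392.
Correction k=1: B_{2}/2! · (f^{(1)}(48) − f^{(1)}(10)) = 1/12 · (0.0606247 − 0.687096) = -0.0522059.
Running total after k=1: 634.340.
Correction k=2: B_{4}/4! · (f^{(3)}(48) − f^{(3)}(10)) = −1/720 · (0.000289978 − 0.000752559) = 6.42474e-07.

S_2 ≈ 634.340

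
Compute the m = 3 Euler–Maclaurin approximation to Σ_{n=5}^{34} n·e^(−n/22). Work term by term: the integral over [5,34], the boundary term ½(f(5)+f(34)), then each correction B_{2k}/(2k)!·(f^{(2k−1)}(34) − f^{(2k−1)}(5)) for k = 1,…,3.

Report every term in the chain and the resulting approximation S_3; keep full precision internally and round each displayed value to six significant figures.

∫_5^34 x·e^(−x/22) dx evaluates to 210.561.
Boundary: ½(f(5) + f(34)) = ½(3.98352 + 7.24931) = 5.61641.
So far: 216.177.
k=1: B_{2}/(2)! × [f^{(1)}(34) − f^{(1)}(5)] = 1/12 × (-0.116299 − 0.615634) = -0.0609945.
After k=1: 216.116.
k=2: B_{4}/(4)! × [f^{(3)}(34) − f^{(3)}(5)] = −1/720 × (0.000640766 − 0.00456414) = 5.44912e-06.
After k=2: 216.116.
k=3: B_{6}/(6)! × [f^{(5)}(34) − f^{(5)}(5)] = 1/30240 × (3.14426e-06 − 1.62320e-05) = -4.32796e-10.

S_3 ≈ 216.116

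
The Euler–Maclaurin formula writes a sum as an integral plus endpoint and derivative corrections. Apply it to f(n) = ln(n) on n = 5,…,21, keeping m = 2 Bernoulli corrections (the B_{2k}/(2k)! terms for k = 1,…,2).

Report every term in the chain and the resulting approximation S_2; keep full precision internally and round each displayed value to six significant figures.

S_2 ≈ 42.2021

Integral: ∫_5^21 ln(x) dx = 39.8878.
½[f(5) + f(21)] = ½[1.60944 + 3.04452] = 2.32698.
Running total after boundary: 42.2148.
k=1: B_{2}/(2)! × [f^{(1)}(21) − f^{(1)}(5)] = 1/12 × (0.0476190 − 0.200000) = -0.0126984.
After k=1: 42.2021.
k=2: B_{4}/(4)! × [f^{(3)}(21) − f^{(3)}(5)] = −1/720 × (0.000215959 − 0.0160000) = 2.19223e-05.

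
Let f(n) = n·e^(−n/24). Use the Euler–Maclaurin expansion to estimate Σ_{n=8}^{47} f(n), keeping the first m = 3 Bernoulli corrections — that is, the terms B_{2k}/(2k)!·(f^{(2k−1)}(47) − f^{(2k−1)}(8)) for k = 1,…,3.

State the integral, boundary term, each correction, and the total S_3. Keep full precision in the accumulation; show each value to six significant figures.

S_3 ≈ 316.004

Integral: ∫_8^47 x·e^(−x/24) dx = 309.873.
Boundary: ½(f(8) + f(47)) = ½(5.73225 + 6.63139) = 6.18182.
Integral + boundary = 316.055.
Order-1 term: 1/12 · (-0.135214 − 0.477688) = -0.0510752.
Partial sum through k=1: 316.004.
Order-2 term: −1/720 · (0.000255160 − 0.00331727) = 4.25294e-06.
Partial sum through k=2: 316.004.
Order-3 term: 1/30240 · (1.29352e-06 − 1.00785e-05) = -2.90509e-10.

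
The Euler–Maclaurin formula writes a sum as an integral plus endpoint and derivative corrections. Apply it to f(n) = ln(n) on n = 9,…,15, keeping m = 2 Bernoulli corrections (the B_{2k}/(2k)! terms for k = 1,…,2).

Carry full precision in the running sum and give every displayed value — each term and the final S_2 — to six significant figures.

∫_9^15 ln(x) dx evaluates to 14.8457.
Endpoint term: (f(9) + f(15))/2 = (2.19722 + 2.70805)/2 = 2.45264.
Integral + boundary = 17.2984.
Correction k=1: B_{2}/2! · (f^{(1)}(15) − f^{(1)}(9)) = 1/12 · (0.0666667 − 0.111111) = -0.00370370.
Running total after k=1: 17.2947.
Correction k=2: B_{4}/4! · (f^{(3)}(15) − f^{(3)}(9)) = −1/720 · (0.000592593 − 0.00274348) = 2.98735e-06.

S_2 ≈ 17.2947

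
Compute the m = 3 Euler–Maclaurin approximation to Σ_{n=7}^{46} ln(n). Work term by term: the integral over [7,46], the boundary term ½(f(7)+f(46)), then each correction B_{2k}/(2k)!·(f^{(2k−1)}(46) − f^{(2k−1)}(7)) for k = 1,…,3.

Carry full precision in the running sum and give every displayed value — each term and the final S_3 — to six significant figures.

S_3 ≈ 126.373

Integral: ∫_7^46 ln(x) dx = 123.496.
½[f(7) + f(46)] = ½[1.94591 + 3.82864] = 2.88728.
Integral + boundary = 126.383.
k=1: B_{2}/(2)! × [f^{(1)}(46) − f^{(1)}(7)] = 1/12 × (0.0217391 − 0.142857) = -0.0100932.
After k=1: 126.373.
k=2: B_{4}/(4)! × [f^{(3)}(46) − f^{(3)}(7)] = −1/720 × (2.05474e-05 − 0.00583090) = 8.06994e-06.
After k=2: 126.373.
k=3: B_{6}/(6)! × [f^{(5)}(46) − f^{(5)}(7)] = 1/30240 × (1.16526e-07 − 0.00142798) = -4.72176e-08.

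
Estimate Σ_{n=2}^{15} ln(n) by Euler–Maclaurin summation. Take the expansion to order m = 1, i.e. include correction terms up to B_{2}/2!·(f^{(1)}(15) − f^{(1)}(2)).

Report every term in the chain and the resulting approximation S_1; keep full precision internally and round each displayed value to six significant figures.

S_1 ≈ 27.8989

Integral: ∫_2^15 ln(x) dx = 26.2345.
Endpoint term: (f(2) + f(15))/2 = (0.693147 + 2.70805)/2 = 1.70060.
Running total after boundary: 27.9351.
Order-1 term: 1/12 · (0.0666667 − 0.500000) = -0.0361111.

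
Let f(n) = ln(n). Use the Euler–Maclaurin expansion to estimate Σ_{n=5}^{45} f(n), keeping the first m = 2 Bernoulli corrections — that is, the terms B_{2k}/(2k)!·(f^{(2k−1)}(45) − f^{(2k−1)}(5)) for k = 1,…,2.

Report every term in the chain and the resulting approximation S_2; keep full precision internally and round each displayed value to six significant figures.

S_2 ≈ 125.946

Integral: ∫_5^45 ln(x) dx = 123.253.
Boundary: ½(f(5) + f(45)) = ½(1.60944 + 3.80666) = 2.70805.
Running total after boundary: 125.961.
Order-1 term: 1/12 · (0.0222222 − 0.200000) = -0.0148148.
Partial sum through k=1: 125.946.
Order-2 term: −1/720 · (2.19479e-05 − 0.0160000) = 2.21917e-05.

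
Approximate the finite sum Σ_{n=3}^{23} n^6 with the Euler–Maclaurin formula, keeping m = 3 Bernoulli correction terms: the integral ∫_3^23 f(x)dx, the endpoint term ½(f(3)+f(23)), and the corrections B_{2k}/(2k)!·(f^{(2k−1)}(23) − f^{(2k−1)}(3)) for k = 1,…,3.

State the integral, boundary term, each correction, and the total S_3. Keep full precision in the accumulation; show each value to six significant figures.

S_3 ≈ 5.63638e+08

∫_3^23 x^6 dx evaluates to 4.86403e+08.
Boundary: ½(f(3) + f(23)) = ½(729.000 + 1.48036e+08) = 7.40183e+07.
Running total after boundary: 5.60422e+08.
Order-1 term: 1/12 · (3.86181e+07 − 1458.00) = 3.21805e+06.
After k=1: 5.63640e+08.
Order-2 term: −1/720 · (1.46004e+06 − 3240.00) = -2023.33.
After k=2: 5.63638e+08.
Order-3 term: 1/30240 · (16560.0 − 2160.00) = 0.476190.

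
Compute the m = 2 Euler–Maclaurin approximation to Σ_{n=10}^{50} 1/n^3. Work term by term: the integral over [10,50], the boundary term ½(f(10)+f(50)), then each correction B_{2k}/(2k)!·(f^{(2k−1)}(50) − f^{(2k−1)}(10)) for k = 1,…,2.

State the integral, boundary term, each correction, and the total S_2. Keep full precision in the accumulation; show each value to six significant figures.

S_2 ≈ 0.00532888

Integral: ∫_10^50 1/x^3 dx = 0.00480000.
½[f(10) + f(50)] = ½[0.00100000 + 8.00000e-06] = 0.000504000.
Running total after boundary: 0.00530400.
Correction k=1: B_{2}/2! · (f^{(1)}(50) − f^{(1)}(10)) = 1/12 · (-4.80000e-07 − (-0.000300000)) = 2.49600e-05.
Running total after k=1: 0.00532896.
Correction k=2: B_{4}/4! · (f^{(3)}(50) − f^{(3)}(10)) = −1/720 · (-3.84000e-09 − (-6.00000e-05)) = -8.33280e-08.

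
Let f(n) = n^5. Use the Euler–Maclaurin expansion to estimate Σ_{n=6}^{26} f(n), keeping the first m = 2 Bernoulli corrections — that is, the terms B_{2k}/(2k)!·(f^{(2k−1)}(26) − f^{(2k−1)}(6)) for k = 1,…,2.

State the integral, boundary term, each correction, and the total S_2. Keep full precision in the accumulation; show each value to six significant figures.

S_2 ≈ 5.76126e+07

Integral: ∫_6^26 x^5 dx = 5.14782e+07.
Boundary: ½(f(6) + f(26)) = ½(7776.00 + 1.18814e+07) = 5.94458e+06.
Integral + boundary = 5.74228e+07.
Correction k=1: B_{2}/2! · (f^{(1)}(26) − f^{(1)}(6)) = 1/12 · (2.28488e+06 − 6480.00) = 189867.
Partial sum through k=1: 5.76126e+07.
Correction k=2: B_{4}/4! · (f^{(3)}(26) − f^{(3)}(6)) = −1/720 · (40560.0 − 2160.00) = -53.3333.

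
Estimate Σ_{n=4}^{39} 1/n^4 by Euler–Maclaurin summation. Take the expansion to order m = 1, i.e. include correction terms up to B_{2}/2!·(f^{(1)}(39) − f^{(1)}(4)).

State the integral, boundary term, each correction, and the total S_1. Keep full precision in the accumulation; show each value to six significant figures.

∫_4^39 1/x^4 dx evaluates to 0.00520271.
½[f(4) + f(39)] = ½[0.00390625 + 4.32257e-07] = 0.00195334.
So far: 0.00715606.
Order-1 term: 1/12 · (-4.43340e-08 − (-0.00390625)) = 0.000325517.

S_1 ≈ 0.00748157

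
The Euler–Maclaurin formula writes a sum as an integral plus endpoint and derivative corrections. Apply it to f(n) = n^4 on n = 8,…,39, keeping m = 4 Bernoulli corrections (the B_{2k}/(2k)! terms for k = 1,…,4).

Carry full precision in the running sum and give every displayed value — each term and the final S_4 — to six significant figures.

∫_8^39 x^4 dx evaluates to 1.80383e+07.
½[f(8) + f(39)] = ½[4096.00 + 2.31344e+06] = 1.15877e+06.
So far: 1.91971e+07.
Order-1 term: 1/12 · (237276 − 2048.00) = 19602.3.
Partial sum through k=1: 1.92167e+07.
Order-2 term: −1/720 · (936.000 − 192.000) = -1.03333.
Partial sum through k=2: 1.92167e+07.
Order-3 term: 1/30240 · (0.00000 − 0.00000) = 0.00000.
Partial sum through k=3: 1.92167e+07.
Order-4 term: −1/1209600 · (0.00000 − 0.00000) = 0.00000.

S_4 ≈ 1.92167e+07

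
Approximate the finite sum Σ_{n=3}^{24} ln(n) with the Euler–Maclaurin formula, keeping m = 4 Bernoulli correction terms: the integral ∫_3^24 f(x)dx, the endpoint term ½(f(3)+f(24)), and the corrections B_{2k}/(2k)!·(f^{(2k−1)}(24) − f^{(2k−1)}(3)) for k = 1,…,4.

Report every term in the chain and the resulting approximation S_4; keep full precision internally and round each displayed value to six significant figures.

∫_3^24 ln(x) dx evaluates to 51.9775.
Endpoint term: (f(3) + f(24))/2 = (1.09861 + 3.17805)/2 = 2.13833.
So far: 54.1158.
k=1: B_{2}/(2)! × [f^{(1)}(24) − f^{(1)}(3)] = 1/12 × (0.0416667 − 0.333333) = -0.0243056.
After k=1: 54.0915.
k=2: B_{4}/(4)! × [f^{(3)}(24) − f^{(3)}(3)] = −1/720 × (0.000144676 − 0.0740741) = 0.000102680.
After k=2: 54.0916.
k=3: B_{6}/(6)! × [f^{(5)}(24) − f^{(5)}(3)] = 1/30240 × (3.01408e-06 − 0.0987654) = -3.26595e-06.
After k=3: 54.0916.
k=4: B_{8}/(8)! × [f^{(7)}(24) − f^{(7)}(3)] = −1/1209600 × (1.56983e-07 − 0.329218) = 2.72171e-07.

S_4 ≈ 54.0916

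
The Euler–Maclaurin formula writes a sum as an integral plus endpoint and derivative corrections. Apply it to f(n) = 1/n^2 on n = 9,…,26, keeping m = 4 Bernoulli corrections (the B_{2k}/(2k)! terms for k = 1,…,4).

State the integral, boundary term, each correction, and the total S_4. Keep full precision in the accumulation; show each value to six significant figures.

∫_9^26 1/x^2 dx evaluates to 0.0726496.
Endpoint term: (f(9) + f(26))/2 = (0.0123457 + 0.00147929)/2 = 0.00691248.
Integral + boundary = 0.0795621.
Correction k=1: B_{2}/2! · (f^{(1)}(26) − f^{(1)}(9)) = 1/12 · (-0.000113792 − (-0.00274348)) = 0.000219141.
Partial sum through k=1: 0.0797812.
Correction k=2: B_{4}/4! · (f^{(3)}(26) − f^{(3)}(9)) = −1/720 · (-2.01997e-06 − (-0.000406442)) = -5.61697e-07.
Partial sum through k=2: 0.0797806.
Correction k=3: B_{6}/6! · (f^{(5)}(26) − f^{(5)}(9)) = 1/30240 · (-8.96436e-08 − (-0.000150534)) = 4.97502e-09.
Partial sum through k=3: 0.0797806.
Correction k=4: B_{8}/8! · (f^{(7)}(26) − f^{(7)}(9)) = −1/1209600 · (-7.42609e-09 − (-0.000104073)) = -8.60330e-11.

S_4 ≈ 0.0797806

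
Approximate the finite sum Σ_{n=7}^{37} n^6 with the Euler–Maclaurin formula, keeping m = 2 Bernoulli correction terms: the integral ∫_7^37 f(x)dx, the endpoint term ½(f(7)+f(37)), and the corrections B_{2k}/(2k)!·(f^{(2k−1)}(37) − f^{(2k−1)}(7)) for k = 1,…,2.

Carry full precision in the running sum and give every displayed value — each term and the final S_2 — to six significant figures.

Integral: ∫_7^37 x^6 dx = 1.35616e+10.
½[f(7) + f(37)] = ½[117649 + 2.56573e+09] = 1.28292e+09.
Integral + boundary = 1.48445e+10.
Correction k=1: B_{2}/2! · (f^{(1)}(37) − f^{(1)}(7)) = 1/12 · (4.16064e+08 − 100842) = 3.46636e+07.
Partial sum through k=1: 1.48792e+10.
Correction k=2: B_{4}/4! · (f^{(3)}(37) − f^{(3)}(7)) = −1/720 · (6.07836e+06 − 41160.0) = -8385.00.

S_2 ≈ 1.48792e+10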